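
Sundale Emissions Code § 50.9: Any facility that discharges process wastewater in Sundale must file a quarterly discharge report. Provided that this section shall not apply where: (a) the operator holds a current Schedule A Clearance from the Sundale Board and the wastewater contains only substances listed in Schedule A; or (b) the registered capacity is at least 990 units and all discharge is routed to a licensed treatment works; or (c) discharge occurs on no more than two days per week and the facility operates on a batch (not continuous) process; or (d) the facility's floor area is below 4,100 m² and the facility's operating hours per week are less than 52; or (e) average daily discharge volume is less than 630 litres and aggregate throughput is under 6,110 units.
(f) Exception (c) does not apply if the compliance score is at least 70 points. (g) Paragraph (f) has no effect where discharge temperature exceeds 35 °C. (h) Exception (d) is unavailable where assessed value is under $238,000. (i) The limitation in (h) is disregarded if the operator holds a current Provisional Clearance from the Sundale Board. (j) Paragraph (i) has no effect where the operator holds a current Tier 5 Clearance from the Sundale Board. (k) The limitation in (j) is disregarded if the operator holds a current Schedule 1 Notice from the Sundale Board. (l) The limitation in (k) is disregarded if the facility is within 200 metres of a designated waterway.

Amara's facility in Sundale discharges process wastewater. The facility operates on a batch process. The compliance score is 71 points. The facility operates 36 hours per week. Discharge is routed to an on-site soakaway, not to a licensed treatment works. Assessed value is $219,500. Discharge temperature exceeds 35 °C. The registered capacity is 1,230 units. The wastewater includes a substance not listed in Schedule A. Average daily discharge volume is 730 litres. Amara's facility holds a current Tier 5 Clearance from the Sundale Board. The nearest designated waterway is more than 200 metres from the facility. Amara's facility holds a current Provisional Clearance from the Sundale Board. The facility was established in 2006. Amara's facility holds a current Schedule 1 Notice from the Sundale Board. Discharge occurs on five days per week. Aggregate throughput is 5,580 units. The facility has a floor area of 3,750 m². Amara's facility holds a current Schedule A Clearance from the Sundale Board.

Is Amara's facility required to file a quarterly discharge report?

Exception (a) does not apply: the wastewater includes a non-Schedule-A substance.
Exception (b) requires that all discharge is routed to a licensed treatment works; but discharge is not routed to a licensed treatment works, so (b) is unavailable.
Exception (c) does not apply: discharge occurs on five days per week.
All of (d)'s requirements are met (the facility's floor area is 3,750 m², below the 4,100 m² limit; the facility's operating hours per week are 36, less than the 52 limit). As to paragraphs (h)–(l): (h) would limit (d) — assessed value is $219,500, under the $238,000 limit — but (i) sets (h) aside: (i) operates — a current Provisional Clearance is held. (j) operates (a current Tier 5 Clearance is held), but is set aside by (k): (k) applies — a current Schedule 1 Notice is held. (l), which would lift (k), is inapplicable — the facility is more than 200 m from any designated waterway. Exception (d) stands.
Exception (e) requires that average daily discharge volume is less than 630 litres; but average daily discharge volume is 730 litres, not less than 630 litres, so (e) is unavailable.

No — exception (d) applies; Amara's facility is not required to file a quarterly discharge report.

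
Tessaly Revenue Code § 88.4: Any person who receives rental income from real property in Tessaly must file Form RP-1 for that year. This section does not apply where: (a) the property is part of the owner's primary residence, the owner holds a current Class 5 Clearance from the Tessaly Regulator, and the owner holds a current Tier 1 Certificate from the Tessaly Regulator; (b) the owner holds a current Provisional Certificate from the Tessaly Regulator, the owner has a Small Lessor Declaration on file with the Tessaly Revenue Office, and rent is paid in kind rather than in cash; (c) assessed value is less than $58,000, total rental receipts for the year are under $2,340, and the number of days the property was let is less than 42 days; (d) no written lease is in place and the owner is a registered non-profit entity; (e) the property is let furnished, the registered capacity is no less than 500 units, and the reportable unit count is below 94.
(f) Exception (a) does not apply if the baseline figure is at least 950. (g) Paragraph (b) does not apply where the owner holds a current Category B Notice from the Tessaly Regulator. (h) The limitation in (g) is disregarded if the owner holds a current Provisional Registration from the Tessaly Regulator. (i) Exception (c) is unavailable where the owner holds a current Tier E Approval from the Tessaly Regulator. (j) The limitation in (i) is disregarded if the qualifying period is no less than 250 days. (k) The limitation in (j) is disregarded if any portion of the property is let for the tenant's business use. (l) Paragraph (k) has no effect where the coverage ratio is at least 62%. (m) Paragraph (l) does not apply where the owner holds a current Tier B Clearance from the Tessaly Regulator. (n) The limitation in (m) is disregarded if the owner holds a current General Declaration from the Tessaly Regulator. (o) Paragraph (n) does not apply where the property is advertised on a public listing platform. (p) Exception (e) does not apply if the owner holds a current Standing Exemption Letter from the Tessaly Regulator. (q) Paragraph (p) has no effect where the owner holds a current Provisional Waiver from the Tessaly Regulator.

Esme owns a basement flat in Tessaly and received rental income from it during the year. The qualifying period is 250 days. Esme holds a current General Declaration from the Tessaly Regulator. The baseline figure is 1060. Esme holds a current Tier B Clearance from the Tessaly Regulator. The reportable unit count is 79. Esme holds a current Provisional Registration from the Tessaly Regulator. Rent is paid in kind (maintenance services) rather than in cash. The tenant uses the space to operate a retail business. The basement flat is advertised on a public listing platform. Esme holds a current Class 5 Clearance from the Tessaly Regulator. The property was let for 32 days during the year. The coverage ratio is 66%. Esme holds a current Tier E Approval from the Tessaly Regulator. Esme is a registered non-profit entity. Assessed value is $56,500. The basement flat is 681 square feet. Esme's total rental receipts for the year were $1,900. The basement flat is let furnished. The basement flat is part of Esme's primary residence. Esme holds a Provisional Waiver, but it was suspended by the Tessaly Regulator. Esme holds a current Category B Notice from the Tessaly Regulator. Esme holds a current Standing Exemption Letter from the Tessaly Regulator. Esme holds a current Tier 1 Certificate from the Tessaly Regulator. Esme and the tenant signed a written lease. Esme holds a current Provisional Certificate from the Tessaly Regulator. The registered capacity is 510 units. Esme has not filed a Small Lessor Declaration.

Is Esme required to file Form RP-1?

Yes — Esme must file Form RP-1.

Exception (a): the basement flat is part of the primary residence; a current Class 5 Clearance is held; a current Tier 1 Certificate is held — every condition holds. But: (f) operates against (a): the baseline figure is 1,060, meeting the 950 threshold. So (a) is unavailable.
Exception (b) does not apply: no Small Lessor Declaration is on file.
All of (c)'s requirements are met (assessed value is $56,500, less than the $58,000 limit; total rental receipts for the year are $1,900, under the $2,340 limit; the number of days the property was let is 32 days, less than the 42 days limit). Turning to paragraphs (i)–(o): (i) applies — a current Tier E Approval is held. (j) operates (the qualifying period is 250 days, meeting the 250 days threshold), but is overridden by (k): (k) is triggered — the space is let for business use. (l) would limit (k) — the coverage ratio is 66%, meeting the 62% threshold — but (m) sets (l) aside: (m) operates against (l): a current Tier B Clearance is held. (n) would limit (m) — a current General Declaration is held — but (o) sets (n) aside: (o) operates against (n): the property is publicly advertised. (c) is therefore removed.
Exception (d) fails — a written lease is in place.
Exception (e) is satisfied on its face — the property is let furnished; the registered capacity is 510 units, meeting the 500 units threshold; the reportable unit count is 79, below the 94 limit. Turning to paragraphs (p)–(q): (p) operates against (e): a current Standing Exemption Letter is held. (q) is inapplicable (no current Provisional Waiver is held), so (p) stands. So (e) is unavailable.
No exception applies. The general rule governs.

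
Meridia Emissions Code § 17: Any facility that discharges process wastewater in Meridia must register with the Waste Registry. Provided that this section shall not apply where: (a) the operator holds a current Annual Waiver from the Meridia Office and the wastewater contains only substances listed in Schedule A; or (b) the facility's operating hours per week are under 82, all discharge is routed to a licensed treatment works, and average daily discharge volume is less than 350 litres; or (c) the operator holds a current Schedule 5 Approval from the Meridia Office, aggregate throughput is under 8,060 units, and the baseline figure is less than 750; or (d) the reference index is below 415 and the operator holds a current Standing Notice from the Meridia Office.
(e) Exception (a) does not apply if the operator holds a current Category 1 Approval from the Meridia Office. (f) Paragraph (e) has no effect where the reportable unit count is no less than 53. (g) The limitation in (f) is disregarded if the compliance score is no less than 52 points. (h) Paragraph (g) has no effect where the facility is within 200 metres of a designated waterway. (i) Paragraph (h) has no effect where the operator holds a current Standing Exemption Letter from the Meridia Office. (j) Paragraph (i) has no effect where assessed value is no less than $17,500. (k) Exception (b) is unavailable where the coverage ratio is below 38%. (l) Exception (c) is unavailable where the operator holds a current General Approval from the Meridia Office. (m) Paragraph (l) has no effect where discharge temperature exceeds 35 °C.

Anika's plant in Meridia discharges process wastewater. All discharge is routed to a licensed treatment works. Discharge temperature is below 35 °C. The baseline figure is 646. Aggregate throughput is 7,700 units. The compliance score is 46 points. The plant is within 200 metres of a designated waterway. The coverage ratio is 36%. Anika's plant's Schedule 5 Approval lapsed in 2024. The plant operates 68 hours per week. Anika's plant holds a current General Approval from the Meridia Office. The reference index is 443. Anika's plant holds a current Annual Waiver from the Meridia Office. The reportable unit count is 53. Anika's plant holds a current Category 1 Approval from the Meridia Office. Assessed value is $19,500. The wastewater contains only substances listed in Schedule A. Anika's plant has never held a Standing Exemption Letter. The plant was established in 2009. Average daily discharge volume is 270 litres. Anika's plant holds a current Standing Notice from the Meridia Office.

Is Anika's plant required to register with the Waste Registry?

Exception (a) is satisfied on its face — a current Annual Waiver is held; the wastewater is Schedule-A-only. Applying paragraphs (e)–(j): (e) would limit (a) — a current Category 1 Approval is held — but (f) sets (e) aside: (f) operates — the reportable unit count is 53, meeting the 53 threshold. (g) is inapplicable (the compliance score is 46 points, short of 52 points), so (f) stands. Exception (a) stands.
Exception (b) is satisfied on its face — the facility's operating hours per week are 68, under the 82 limit; discharge is routed to a licensed treatment works; average daily discharge volume is 270 litres, less than the 350 litres limit. Turning to paragraph (k): (k) operates against (b): the coverage ratio is 36%, below the 38% limit. (b) is therefore removed.
Exception (c) requires that the operator holds a current Schedule 5 Approval from the Meridia Office; but the Schedule 5 Approval is not current, so (c) is unavailable.
Exception (d) requires that the reference index is below 415; but the reference index is 443, not below 415, so (d) is unavailable.

No — exception (a) applies; Anika's plant is not required to register with the Waste Registry.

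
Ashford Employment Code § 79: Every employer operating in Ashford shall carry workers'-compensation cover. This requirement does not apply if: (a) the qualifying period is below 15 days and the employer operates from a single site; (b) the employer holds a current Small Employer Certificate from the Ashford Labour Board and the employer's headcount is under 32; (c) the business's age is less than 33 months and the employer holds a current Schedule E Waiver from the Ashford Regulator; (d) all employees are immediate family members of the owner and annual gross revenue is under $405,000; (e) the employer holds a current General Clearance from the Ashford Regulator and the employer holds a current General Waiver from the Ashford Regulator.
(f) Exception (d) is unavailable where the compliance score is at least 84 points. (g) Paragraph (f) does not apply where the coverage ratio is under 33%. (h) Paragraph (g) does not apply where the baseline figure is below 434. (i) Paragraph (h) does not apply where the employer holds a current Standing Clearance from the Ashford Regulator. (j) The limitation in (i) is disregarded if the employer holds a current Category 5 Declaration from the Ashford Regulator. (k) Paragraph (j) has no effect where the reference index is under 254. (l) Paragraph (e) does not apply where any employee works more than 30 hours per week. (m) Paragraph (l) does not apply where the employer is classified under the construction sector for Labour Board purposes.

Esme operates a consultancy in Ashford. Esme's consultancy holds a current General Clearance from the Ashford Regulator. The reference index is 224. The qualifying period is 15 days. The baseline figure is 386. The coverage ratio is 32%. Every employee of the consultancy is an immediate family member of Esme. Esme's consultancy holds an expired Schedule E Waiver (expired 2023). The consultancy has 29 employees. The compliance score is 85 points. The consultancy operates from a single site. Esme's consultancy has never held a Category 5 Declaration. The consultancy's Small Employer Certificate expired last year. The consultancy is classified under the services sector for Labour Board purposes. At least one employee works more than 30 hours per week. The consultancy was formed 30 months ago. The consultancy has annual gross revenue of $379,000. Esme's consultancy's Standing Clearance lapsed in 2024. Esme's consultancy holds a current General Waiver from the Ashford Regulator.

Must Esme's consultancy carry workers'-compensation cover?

Yes — Esme's consultancy must carry workers'-compensation cover.

Exception (a) does not apply: the qualifying period is 15 days, not below 15 days.
Exception (b) requires that the employer holds a current Small Employer Certificate from the Ashford Labour Board; but the Small Employer Certificate has expired, so (b) is unavailable.
Exception (c) does not apply: the Schedule E Waiver is not current.
Exception (d)'s conditions are all satisfied: every employee is an immediate family member; annual gross revenue is $379,000, under the $405,000 limit. But: (f) operates against (d): the compliance score is 85 points, meeting the 84 points threshold. (g) operates (the coverage ratio is 32%, under the 33% limit), but yields to (h): (h) is engaged — the baseline figure is 386, below the 434 limit. (i) is inapplicable (the Standing Clearance is not current), so (h) stands. (d) is therefore removed.
Exception (e)'s conditions are all satisfied: a current General Clearance is held; a current General Waiver is held. However, paragraphs (l)–(m) must be considered: (l) is triggered — at least one employee exceeds 30 hours/week. (m) is not engaged (the consultancy is classified under the services sector), so (l) stands. Exception (e) does not apply.
No exception applies. The general rule governs.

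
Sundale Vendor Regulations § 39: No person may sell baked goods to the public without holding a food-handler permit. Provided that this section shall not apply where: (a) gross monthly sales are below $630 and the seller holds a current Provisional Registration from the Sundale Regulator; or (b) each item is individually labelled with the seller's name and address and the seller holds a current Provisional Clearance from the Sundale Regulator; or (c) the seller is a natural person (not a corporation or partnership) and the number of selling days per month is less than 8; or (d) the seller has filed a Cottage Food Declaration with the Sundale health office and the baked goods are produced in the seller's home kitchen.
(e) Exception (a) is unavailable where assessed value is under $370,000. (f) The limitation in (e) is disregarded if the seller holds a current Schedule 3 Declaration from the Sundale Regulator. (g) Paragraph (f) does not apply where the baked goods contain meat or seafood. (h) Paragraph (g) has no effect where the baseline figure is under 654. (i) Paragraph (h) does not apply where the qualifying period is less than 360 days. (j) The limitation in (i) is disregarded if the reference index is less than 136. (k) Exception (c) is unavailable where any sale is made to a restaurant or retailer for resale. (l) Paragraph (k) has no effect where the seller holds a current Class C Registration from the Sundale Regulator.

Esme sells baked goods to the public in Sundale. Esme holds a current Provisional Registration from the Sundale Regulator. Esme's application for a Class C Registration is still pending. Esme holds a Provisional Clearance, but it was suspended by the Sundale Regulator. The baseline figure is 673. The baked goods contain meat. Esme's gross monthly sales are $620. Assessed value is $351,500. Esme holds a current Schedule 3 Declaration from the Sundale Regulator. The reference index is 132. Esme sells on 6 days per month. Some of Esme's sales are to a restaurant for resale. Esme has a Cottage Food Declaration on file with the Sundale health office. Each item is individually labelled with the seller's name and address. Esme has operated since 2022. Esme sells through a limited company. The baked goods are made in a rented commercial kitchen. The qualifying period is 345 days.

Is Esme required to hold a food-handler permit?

Yes — Esme must hold a food-handler permit.

Exception (a)'s conditions are all satisfied: gross monthly sales are $620, below the $630 limit; a current Provisional Registration is held. However, paragraphs (e)–(j) must be considered: (e) operates against (a): assessed value is $351,500, under the $370,000 limit. (f) applies (a current Schedule 3 Declaration is held), but is displaced by (g): (g) is triggered — the baked goods contain meat. (h) does not operate here (the baseline figure is 673, not under 654), so (g) stands. (a) is therefore removed.
Exception (b) fails — there is no Provisional Clearance in force.
Exception (c) does not apply: the seller operates through a limited company.
Exception (d) fails — the baked goods are made in a commercial kitchen, not a home kitchen.
No exception applies. The general rule governs.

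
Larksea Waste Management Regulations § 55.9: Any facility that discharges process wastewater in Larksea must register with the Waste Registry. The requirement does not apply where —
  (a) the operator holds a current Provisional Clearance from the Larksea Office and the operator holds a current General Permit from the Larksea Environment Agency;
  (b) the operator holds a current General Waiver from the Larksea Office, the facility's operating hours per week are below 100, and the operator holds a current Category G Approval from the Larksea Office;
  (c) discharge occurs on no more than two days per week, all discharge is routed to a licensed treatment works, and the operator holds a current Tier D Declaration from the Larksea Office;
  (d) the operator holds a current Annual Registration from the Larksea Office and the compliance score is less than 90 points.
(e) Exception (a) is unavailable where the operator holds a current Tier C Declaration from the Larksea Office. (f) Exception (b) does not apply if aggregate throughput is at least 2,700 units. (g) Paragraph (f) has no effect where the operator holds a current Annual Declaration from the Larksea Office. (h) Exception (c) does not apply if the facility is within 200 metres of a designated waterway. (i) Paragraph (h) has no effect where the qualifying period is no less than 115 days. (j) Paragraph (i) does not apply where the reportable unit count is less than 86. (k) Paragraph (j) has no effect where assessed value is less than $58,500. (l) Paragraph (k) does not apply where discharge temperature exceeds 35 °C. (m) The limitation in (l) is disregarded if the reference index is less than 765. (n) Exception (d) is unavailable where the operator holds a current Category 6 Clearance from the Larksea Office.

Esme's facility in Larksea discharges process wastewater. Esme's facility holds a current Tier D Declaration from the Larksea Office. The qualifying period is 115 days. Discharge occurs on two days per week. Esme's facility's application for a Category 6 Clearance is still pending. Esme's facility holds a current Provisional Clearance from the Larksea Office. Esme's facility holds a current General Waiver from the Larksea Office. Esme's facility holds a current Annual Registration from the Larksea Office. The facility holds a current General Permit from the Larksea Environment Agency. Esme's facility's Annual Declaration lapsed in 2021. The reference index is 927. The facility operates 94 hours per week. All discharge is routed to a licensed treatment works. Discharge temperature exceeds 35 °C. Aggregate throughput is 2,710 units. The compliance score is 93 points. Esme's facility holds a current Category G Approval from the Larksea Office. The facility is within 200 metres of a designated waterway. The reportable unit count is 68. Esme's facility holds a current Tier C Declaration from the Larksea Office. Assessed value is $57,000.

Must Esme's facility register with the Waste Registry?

Yes — Esme's facility must register with the Waste Registry.

Exception (a)'s conditions are all satisfied: a current Provisional Clearance is held; a current General Permit is held. But applying paragraph (e): (e) operates against (a): a current Tier C Declaration is held. Exception (a) does not apply.
Exception (b)'s conditions are all satisfied: a current General Waiver is held; the facility's operating hours per week are 94, below the 100 limit; a current Category G Approval is held. But applying paragraphs (f)–(g): (f) operates against (b): aggregate throughput is 2,710 units, meeting the 2,700 units threshold. (g) does not operate here (there is no Annual Declaration in force), so (f) stands. (b) is therefore removed.
Exception (c): discharge occurs on no more than two days per week; discharge is routed to a licensed treatment works; a current Tier D Declaration is held — every condition holds. Turning to paragraphs (h)–(m): (h) applies — the facility is within 200 m of a designated waterway. (i) is engaged (the qualifying period is 115 days, meeting the 115 days threshold), but is set aside by (j): (j) operates against (i): the reportable unit count is 68, less than the 86 limit. (k) is triggered (assessed value is $57,000, less than the $58,500 limit), but is displaced by (l): (l) operates — discharge temperature exceeds 35 °C. (m), which would lift (l), is not triggered — the reference index is 927, not less than 765. Exception (c) does not apply.
Exception (d) does not apply: the compliance score is 93 points, not less than 90 points.
None of the exceptions is available; § 55.9 applies in full.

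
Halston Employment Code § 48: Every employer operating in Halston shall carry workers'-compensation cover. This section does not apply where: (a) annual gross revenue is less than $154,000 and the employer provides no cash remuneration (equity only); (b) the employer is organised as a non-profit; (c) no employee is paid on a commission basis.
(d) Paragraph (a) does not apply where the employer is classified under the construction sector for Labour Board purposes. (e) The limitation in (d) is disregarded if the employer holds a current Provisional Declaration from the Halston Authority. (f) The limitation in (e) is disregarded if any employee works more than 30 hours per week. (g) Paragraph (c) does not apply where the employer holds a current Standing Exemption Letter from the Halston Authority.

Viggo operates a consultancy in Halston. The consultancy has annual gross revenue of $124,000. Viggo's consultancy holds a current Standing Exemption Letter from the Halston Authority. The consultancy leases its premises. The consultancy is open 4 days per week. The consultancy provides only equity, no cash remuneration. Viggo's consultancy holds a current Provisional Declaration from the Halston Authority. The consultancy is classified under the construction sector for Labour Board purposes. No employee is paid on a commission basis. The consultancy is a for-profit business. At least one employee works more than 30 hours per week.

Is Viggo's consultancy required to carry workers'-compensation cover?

All of (a)'s requirements are met (annual gross revenue is $124,000, less than the $154,000 limit; remuneration is equity-only). But: (d) is engaged — the consultancy is classified under the construction sector. (e) is engaged (a current Provisional Declaration is held), but is displaced by (f): (f) operates against (e): at least one employee exceeds 30 hours/week. So (a) is unavailable.
Exception (b) fails — the employer is for-profit.
All of (c)'s requirements are met (no employee is paid on commission). Turning to paragraph (g): (g) applies — a current Standing Exemption Letter is held. Exception (c) does not apply.
No exception applies. The general rule governs.

Yes — Viggo's consultancy must carry workers'-compensation cover.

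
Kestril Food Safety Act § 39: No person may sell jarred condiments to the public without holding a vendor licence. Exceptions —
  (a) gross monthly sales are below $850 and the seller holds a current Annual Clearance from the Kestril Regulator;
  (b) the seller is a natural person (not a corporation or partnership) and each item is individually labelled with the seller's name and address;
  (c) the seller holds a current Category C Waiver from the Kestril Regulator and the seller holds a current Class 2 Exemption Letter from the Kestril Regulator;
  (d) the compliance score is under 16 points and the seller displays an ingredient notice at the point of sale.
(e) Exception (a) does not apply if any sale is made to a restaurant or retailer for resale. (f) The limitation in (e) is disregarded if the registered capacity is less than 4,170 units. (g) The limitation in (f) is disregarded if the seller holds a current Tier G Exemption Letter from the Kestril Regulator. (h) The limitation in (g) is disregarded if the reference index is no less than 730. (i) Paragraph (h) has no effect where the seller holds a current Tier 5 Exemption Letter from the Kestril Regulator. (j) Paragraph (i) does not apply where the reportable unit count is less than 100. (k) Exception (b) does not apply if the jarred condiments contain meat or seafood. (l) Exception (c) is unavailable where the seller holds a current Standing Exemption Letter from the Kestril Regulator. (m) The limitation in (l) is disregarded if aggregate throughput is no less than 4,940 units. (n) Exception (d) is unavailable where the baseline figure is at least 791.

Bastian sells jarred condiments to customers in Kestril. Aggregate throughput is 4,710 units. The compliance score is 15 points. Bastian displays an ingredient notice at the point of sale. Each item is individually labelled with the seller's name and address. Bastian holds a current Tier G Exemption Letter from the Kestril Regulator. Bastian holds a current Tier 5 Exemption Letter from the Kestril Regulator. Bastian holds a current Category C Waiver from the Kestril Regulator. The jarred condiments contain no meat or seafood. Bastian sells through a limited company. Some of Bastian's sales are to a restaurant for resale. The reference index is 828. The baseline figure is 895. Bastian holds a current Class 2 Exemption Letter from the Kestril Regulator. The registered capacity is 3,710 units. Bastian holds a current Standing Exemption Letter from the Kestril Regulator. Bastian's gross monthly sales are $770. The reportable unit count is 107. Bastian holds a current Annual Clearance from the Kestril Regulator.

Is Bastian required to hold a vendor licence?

All of (a)'s requirements are met (gross monthly sales are $770, below the $850 limit; a current Annual Clearance is held). However, paragraphs (e)–(j) must be considered: (e) applies — some sales are to a restaurant for resale. (f) is triggered (the registered capacity is 3,710 units, less than the 4,170 units limit), but yields to (g): (g) operates against (f): a current Tier G Exemption Letter is held. (h) is triggered (the reference index is 828, meeting the 730 threshold), but yields to (i): (i) is triggered — a current Tier 5 Exemption Letter is held. (j), which would lift (i), does not operate here — the reportable unit count is 107, not less than 100. Exception (a) does not apply.
Exception (b) does not apply: the seller operates through a limited company.
Exception (c) is satisfied on its face — a current Category C Waiver is held; a current Class 2 Exemption Letter is held. But: (l) operates against (c): a current Standing Exemption Letter is held. (m) does not operate here (aggregate throughput is 4,710 units, short of 4,940 units), so (l) stands. (c) is therefore removed.
Exception (d) is satisfied on its face — the compliance score is 15 points, under the 16 points limit; an ingredient notice is displayed. But applying paragraph (n): (n) is triggered — the baseline figure is 895, meeting the 791 threshold. Exception (d) does not apply.
None of the exceptions is available; § 39 applies in full.

Yes — Bastian must hold a vendor licence.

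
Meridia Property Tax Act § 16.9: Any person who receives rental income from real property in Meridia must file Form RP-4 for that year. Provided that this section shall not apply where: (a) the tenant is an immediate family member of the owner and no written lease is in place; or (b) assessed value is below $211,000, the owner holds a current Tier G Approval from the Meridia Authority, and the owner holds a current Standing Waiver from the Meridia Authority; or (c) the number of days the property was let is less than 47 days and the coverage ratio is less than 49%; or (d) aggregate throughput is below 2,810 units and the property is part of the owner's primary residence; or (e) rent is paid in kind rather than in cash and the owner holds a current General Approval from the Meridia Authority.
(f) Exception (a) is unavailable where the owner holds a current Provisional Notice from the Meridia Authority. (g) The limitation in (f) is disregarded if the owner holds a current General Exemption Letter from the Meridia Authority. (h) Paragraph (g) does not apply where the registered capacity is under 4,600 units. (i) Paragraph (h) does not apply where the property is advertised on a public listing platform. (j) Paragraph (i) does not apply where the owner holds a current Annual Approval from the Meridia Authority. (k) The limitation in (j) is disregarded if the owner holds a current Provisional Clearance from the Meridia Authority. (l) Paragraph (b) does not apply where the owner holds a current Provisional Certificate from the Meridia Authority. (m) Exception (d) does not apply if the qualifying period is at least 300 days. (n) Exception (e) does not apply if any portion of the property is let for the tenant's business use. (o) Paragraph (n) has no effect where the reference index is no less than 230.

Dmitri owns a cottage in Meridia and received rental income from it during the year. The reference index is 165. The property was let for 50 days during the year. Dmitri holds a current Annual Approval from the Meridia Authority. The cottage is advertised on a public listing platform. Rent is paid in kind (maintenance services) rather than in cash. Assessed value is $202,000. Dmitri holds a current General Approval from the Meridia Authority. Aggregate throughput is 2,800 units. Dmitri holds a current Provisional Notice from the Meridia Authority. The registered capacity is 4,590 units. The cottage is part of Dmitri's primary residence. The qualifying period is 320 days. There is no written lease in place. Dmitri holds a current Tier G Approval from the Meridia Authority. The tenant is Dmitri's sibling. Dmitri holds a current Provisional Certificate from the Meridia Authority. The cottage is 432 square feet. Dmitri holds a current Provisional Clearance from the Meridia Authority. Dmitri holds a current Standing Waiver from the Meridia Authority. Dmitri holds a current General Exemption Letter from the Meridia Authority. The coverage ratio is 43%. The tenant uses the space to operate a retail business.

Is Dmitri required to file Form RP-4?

Exception (a)'s conditions are all satisfied: the tenant is an immediate family member; there is no written lease. Under paragraphs (f)–(k): (f) is engaged (a current Provisional Notice is held), but yields to (g): (g) is engaged — a current General Exemption Letter is held. (h) would limit (g) — the registered capacity is 4,590 units, under the 4,600 units limit — but (i) sets (h) aside: (i) operates against (h): the property is publicly advertised. (j) would limit (i) — a current Annual Approval is held — but (k) sets (j) aside: (k) is engaged — a current Provisional Clearance is held. Exception (a) stands.
Exception (b) is satisfied on its face — assessed value is $202,000, below the $211,000 limit; a current Tier G Approval is held; a current Standing Waiver is held. But applying paragraph (l): (l) operates against (b): a current Provisional Certificate is held. Exception (b) does not apply.
Exception (c) fails — the number of days the property was let is 50 days, not less than 47 days.
All of (d)'s requirements are met (aggregate throughput is 2,800 units, below the 2,810 units limit; the cottage is part of the primary residence). Turning to paragraph (m): (m) operates against (d): the qualifying period is 320 days, meeting the 300 days threshold. (d) is therefore removed.
Exception (e) is satisfied on its face — rent is paid in kind; a current General Approval is held. But: (n) operates against (e): the space is let for business use. (o), which would lift (n), does not operate here — the reference index is 165, short of 230. So (e) is unavailable.

No — exception (a) applies; Dmitri is not required to file Form RP-4.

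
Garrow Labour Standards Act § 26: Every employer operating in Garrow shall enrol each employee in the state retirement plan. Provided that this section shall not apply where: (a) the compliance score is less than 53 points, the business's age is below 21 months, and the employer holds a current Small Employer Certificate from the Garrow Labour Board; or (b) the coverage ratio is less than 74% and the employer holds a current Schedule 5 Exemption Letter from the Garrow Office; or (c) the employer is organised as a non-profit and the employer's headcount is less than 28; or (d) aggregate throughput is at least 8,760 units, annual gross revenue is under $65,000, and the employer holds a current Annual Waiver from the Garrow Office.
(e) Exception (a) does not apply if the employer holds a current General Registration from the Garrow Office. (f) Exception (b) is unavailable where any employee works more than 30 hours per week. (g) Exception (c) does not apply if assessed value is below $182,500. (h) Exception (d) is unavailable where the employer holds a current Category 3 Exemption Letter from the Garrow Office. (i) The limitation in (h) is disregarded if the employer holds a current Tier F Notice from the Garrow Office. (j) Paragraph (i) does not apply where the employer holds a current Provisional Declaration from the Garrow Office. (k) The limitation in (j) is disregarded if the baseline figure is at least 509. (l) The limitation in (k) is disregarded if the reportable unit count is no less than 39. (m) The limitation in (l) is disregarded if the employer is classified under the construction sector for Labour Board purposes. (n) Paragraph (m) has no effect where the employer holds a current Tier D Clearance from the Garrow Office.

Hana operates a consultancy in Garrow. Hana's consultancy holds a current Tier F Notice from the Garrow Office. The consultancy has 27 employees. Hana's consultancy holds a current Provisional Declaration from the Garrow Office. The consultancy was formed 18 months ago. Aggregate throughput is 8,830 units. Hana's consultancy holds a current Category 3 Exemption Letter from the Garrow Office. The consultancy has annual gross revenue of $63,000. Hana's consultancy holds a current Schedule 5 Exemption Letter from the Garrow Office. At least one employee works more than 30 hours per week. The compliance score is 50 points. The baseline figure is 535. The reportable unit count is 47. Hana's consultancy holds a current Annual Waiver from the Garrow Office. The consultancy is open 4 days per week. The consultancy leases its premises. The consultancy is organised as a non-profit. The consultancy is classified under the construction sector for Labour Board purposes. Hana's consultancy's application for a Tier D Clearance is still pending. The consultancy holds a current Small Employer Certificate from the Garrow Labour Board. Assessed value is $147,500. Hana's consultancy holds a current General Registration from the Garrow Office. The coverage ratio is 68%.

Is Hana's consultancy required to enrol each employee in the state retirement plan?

Exception (a) is satisfied on its face — the compliance score is 50 points, less than the 53 points limit; the business's age is 18 months, below the 21 months limit; a current Small Employer Certificate is held. However, paragraph (e) must be considered: (e) is triggered — a current General Registration is held. (a) is therefore removed.
Exception (b) is satisfied on its face — the coverage ratio is 68%, less than the 74% limit; a current Schedule 5 Exemption Letter is held. Turning to paragraph (f): (f) is engaged — at least one employee exceeds 30 hours/week. So (b) is unavailable.
Exception (c): the employer is a non-profit; the employer's headcount is 27, less than the 28 limit — every condition holds. But applying paragraph (g): (g) operates against (c): assessed value is $147,500, below the $182,500 limit. So (c) is unavailable.
All of (d)'s requirements are met (aggregate throughput is 8,830 units, meeting the 8,760 units threshold; annual gross revenue is $63,000, under the $65,000 limit; a current Annual Waiver is held). As to paragraphs (h)–(n): (h) is engaged (a current Category 3 Exemption Letter is held), but is overridden by (i): (i) is triggered — a current Tier F Notice is held. (j) operates (a current Provisional Declaration is held), but is itself disapplied by (k): (k) is triggered — the baseline figure is 535, meeting the 509 threshold. (l) operates (the reportable unit count is 47, meeting the 39 threshold), but is itself disapplied by (m): (m) is engaged — the consultancy is classified under the construction sector. (n) does not operate here (the Tier D Clearance is not current), so (m) stands. (d) remains available.

No — exception (d) applies; Hana's consultancy is not required to enrol each employee in the state retirement plan.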